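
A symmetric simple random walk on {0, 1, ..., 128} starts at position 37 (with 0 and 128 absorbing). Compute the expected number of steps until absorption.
E[τ | X_0 = 37] = 3367

Let v_k = E[τ | X_0 = k]. Boundary: v_0 = v_128 = 0. Recurrence: v_k = 1 + (v_{k-1} + v_{k+1})/2 for 1 ≤ k ≤ 127. The particular solution to v_k − (v_{k-1} + v_{k+1})/2 = 1 is v_k = −k^2. Adding homogeneous solution A + B k and matching boundaries gives v_k = k (128 − k). Substituting k = 37: v_37 = 37 · 91 = 3367.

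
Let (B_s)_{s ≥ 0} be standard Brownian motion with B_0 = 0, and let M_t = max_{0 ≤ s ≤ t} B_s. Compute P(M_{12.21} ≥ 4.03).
P(M_{12.21} ≥ 4.03) = 2·P(B_{12.21} ≥ 4.03) = 2(1 − Φ(4.03/√12.21)) ≈ 0.2488

By the reflection principle for Brownian motion, P(M_t ≥ a) = 2 · P(B_t ≥ a) for a ≥ 0. Since B_t ~ N(0, t), P(B_t ≥ 4.03) = 1 − Φ(4.03/√t) = 1 − Φ(4.03/√12.21) = 1 − Φ(1.1533). So
  P(M_{12.21} ≥ 4.03) = 2(1 − Φ(1.1533)) ≈ 0.2488.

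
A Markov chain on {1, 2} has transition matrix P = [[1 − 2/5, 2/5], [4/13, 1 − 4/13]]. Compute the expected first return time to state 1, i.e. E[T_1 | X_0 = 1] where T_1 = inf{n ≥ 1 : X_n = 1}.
E[T_1 | X_0 = 1] = 1/π_1 = 23/10

For an irreducible recurrent Markov chain with stationary distribution π, E[T_i | X_0 = i] = 1/π_i (Kac's formula). Here π_1 = (4/13)/(2/5 + 4/13) = (4/13)/(46/65) = 10/23, so E[T_1 | X_0 = 1] = 1/π_1 = (2/5 + 4/13)/(4/13) = (46/65)/(4/13) = 23/10.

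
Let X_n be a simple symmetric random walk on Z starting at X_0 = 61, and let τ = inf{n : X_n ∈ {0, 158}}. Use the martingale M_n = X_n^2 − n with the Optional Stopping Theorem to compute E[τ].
E[τ] = 5917

M_n = X_n^2 − n is a martingale (since E[X_{n+1}^2 | F_n] = X_n^2 + 1). By OST (τ has finite mean in a bounded region), E[M_τ] = E[M_0] = X_0^2 − 0 = 61^2 = 3721. Also E[M_τ] = E[X_τ^2] − E[τ]. The walk exits at 0 or 158, with P(hit 158 first) = 61/158, so E[X_τ^2] = 158^2 · 61/158 + 0 = 9638. Thus E[τ] = E[X_τ^2] − E[M_τ] = 9638 − 3721 = 5917 = 61(158 − 61) = 5917.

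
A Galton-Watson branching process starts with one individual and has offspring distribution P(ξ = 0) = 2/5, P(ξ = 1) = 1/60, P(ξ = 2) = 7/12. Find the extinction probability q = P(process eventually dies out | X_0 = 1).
q = 24/35

The pgf is f(s) = 2/5 + 1/60·s + 7/12·s². The extinction probability q is the smallest fixed point of f in [0, 1]. Setting s = f(s):
  7/12·s² + (1/60 − 1)·s + 2/5 = 0
  7/12·s² − (2/5 + 7/12)·s + 2/5 = 0
which factors as (s − 1)·(7/12·s − 2/5) = 0, giving roots s = 1 and s = (2/5)/(7/12) = 24/35.
Mean offspring μ = 1/60 + 2·7/12 = 71/60 > 1 (supercritical), so q < 1. The extinction probability is the smaller root: q = (2/5)/(7/12) = 24/35.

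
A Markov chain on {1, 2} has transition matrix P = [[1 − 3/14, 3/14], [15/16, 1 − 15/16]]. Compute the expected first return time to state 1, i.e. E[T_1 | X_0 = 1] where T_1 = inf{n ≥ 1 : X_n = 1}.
E[T_1 | X_0 = 1] = 1/π_1 = 43/35

For an irreducible recurrent Markov chain with stationary distribution π, E[T_i | X_0 = i] = 1/π_i (Kac's formula). Here π_1 = (15/16)/(3/14 + 15/16) = (15/16)/(129/112) = 35/43, so E[T_1 | X_0 = 1] = 1/π_1 = (3/14 + 15/16)/(15/16) = (129/112)/(15/16) = 43/35.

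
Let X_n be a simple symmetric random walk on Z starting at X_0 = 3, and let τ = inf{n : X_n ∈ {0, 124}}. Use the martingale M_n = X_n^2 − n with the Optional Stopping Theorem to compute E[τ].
E[τ] = 363

M_n = X_n^2 − n is a martingale (since E[X_{n+1}^2 | F_n] = X_n^2 + 1). By OST (τ has finite mean in a bounded region), E[M_τ] = E[M_0] = X_0^2 − 0 = 3^2 = 9. Also E[M_τ] = E[X_τ^2] − E[τ]. The walk exits at 0 or 124, with P(hit 124 first) = 3/124, so E[X_τ^2] = 124^2 · 3/124 + 0 = 372. Thus E[τ] = E[X_τ^2] − E[M_τ] = 372 − 9 = 363 = 3(124 − 3) = 363.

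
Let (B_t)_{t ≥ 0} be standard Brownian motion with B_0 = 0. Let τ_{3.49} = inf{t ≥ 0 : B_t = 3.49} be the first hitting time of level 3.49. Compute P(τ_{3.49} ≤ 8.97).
P(τ_{3.49} ≤ 8.97) = 2(1 − Φ(3.49/√8.97)) = 2(1 − Φ(1.1653)) ≈ 0.2439

By the reflection principle for standard BM, P(τ_b ≤ t) = 2 · P(B_t ≥ b). Since B_t ~ N(0, t), P(B_t ≥ 3.49) = 1 − Φ(3.49/√t) = 1 − Φ(3.49/√8.97) = 1 − Φ(1.1653) ≈ 0.12195. Doubling: P(τ_{3.49} ≤ 8.97) ≈ 2 · 0.12195 = 0.24390 ≈ 0.2439.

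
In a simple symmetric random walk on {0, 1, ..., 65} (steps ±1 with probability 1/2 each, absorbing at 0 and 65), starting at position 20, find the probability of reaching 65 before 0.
P(hit 65 before 0) = 20/65 = 4/13

Let u_k = P(hit 65 before 0 | start at k). Then u_0 = 0, u_65 = 1, and u_k = u_{k-1}/2 + u_{k+1}/2 for 1 ≤ k ≤ 64. This harmonic recurrence is solved by u_k = k/65, giving u_20 = 20/65 = 4/13.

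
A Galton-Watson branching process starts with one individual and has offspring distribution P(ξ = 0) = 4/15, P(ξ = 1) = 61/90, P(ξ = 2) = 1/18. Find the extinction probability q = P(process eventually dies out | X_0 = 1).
q = 1

Mean offspring μ = 0·4/15 + 1·61/90 + 2·1/18 = 71/90 ≤ 1. For μ ≤ 1 with offspring not concentrated at 1, the Galton-Watson process goes extinct almost surely, so q = 1.
(Algebraic check: The pgf is f(s) = 4/15 + 61/90·s + 1/18·s². The extinction probability q is the smallest fixed point of f in [0, 1]. Setting s = f(s):
  1/18·s² + (61/90 − 1)·s + 4/15 = 0
  1/18·s² − (4/15 + 1/18)·s + 4/15 = 0
which factors as (s − 1)·(1/18·s − 4/15) = 0, giving roots s = 1 and s = (4/15)/(1/18) = 24/5. Since 24/5 ≥ 1, the smallest root in [0, 1] is s = 1.)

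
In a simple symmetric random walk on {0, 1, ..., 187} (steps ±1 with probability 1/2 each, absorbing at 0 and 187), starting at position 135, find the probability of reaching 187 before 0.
P(hit 187 before 0) = 135/187

Let u_k = P(hit 187 before 0 | start at k). Then u_0 = 0, u_187 = 1, and u_k = u_{k-1}/2 + u_{k+1}/2 for 1 ≤ k ≤ 186. This harmonic recurrence is solved by u_k = k/187, giving u_135 = 135/187.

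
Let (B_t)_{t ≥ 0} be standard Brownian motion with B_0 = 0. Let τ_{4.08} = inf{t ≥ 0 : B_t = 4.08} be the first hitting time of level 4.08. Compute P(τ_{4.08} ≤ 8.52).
P(τ_{4.08} ≤ 8.52) = 2(1 − Φ(4.08/√8.52)) = 2(1 − Φ(1.3978)) ≈ 0.1622

By the reflection principle for standard BM, P(τ_b ≤ t) = 2 · P(B_t ≥ b). Since B_t ~ N(0, t), P(B_t ≥ 4.08) = 1 − Φ(4.08/√t) = 1 − Φ(4.08/√8.52) = 1 − Φ(1.3978) ≈ 0.08109. Doubling: P(τ_{4.08} ≤ 8.52) ≈ 2 · 0.08109 = 0.16218 ≈ 0.1622.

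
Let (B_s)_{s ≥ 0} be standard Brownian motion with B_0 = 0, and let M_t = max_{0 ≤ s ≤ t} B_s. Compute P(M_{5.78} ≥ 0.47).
P(M_{5.78} ≥ 0.47) = 2·P(B_{5.78} ≥ 0.47) = 2(1 − Φ(0.47/√5.78)) ≈ 0.8450

By the reflection principle for Brownian motion, P(M_t ≥ a) = 2 · P(B_t ≥ a) for a ≥ 0. Since B_t ~ N(0, t), P(B_t ≥ 0.47) = 1 − Φ(0.47/√t) = 1 − Φ(0.47/√5.78) = 1 − Φ(0.1955). So
  P(M_{5.78} ≥ 0.47) = 2(1 − Φ(0.1955)) ≈ 0.8450.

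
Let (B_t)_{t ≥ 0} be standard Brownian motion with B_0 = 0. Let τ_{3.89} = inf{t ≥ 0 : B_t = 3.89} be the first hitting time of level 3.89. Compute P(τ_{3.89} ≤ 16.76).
P(τ_{3.89} ≤ 16.76) = 2(1 − Φ(3.89/√16.76)) = 2(1 − Φ(0.9502)) ≈ 0.3420

By the reflection principle for standard BM, P(τ_b ≤ t) = 2 · P(B_t ≥ b). Since B_t ~ N(0, t), P(B_t ≥ 3.89) = 1 − Φ(3.89/√t) = 1 − Φ(3.89/√16.76) = 1 − Φ(0.9502) ≈ 0.17101. Doubling: P(τ_{3.89} ≤ 16.76) ≈ 2 · 0.17101 = 0.34202 ≈ 0.3420.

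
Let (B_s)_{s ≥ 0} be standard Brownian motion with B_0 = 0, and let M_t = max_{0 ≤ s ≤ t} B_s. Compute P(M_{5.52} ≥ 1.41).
P(M_{5.52} ≥ 1.41) = 2·P(B_{5.52} ≥ 1.41) = 2(1 − Φ(1.41/√5.52)) ≈ 0.5484

By the reflection principle for Brownian motion, P(M_t ≥ a) = 2 · P(B_t ≥ a) for a ≥ 0. Since B_t ~ N(0, t), P(B_t ≥ 1.41) = 1 − Φ(1.41/√t) = 1 − Φ(1.41/√5.52) = 1 − Φ(0.6001). So
  P(M_{5.52} ≥ 1.41) = 2(1 − Φ(0.6001)) ≈ 0.5484.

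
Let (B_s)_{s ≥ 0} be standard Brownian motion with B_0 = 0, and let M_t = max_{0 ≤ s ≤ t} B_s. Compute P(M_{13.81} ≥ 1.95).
P(M_{13.81} ≥ 1.95) = 2·P(B_{13.81} ≥ 1.95) = 2(1 − Φ(1.95/√13.81)) ≈ 0.5998

By the reflection principle for Brownian motion, P(M_t ≥ a) = 2 · P(B_t ≥ a) for a ≥ 0. Since B_t ~ N(0, t), P(B_t ≥ 1.95) = 1 − Φ(1.95/√t) = 1 − Φ(1.95/√13.81) = 1 − Φ(0.5247). So
  P(M_{13.81} ≥ 1.95) = 2(1 − Φ(0.5247)) ≈ 0.5998.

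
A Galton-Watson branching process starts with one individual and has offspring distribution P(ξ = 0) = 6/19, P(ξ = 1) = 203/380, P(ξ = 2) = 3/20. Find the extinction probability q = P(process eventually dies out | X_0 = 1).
q = 1

Mean offspring μ = 0·6/19 + 1·203/380 + 2·3/20 = 317/380 ≤ 1. For μ ≤ 1 with offspring not concentrated at 1, the Galton-Watson process goes extinct almost surely, so q = 1.
(Algebraic check: The pgf is f(s) = 6/19 + 203/380·s + 3/20·s². The extinction probability q is the smallest fixed point of f in [0, 1]. Setting s = f(s):
  3/20·s² + (203/380 − 1)·s + 6/19 = 0
  3/20·s² − (6/19 + 3/20)·s + 6/19 = 0
which factors as (s − 1)·(3/20·s − 6/19) = 0, giving roots s = 1 and s = (6/19)/(3/20) = 40/19. Since 40/19 ≥ 1, the smallest root in [0, 1] is s = 1.)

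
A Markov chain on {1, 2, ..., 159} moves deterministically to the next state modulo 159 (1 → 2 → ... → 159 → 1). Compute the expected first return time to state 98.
E[T_98 | X_0 = 98] = 159

The chain cycles deterministically, so starting at state 98 it returns in exactly 159 steps. Equivalently, the stationary distribution is uniform π_j = 1/159 for every state j, so by Kac's formula E[T_98] = 1/π_98 = 159.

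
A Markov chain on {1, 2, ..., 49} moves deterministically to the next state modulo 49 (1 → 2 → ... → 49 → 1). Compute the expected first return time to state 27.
E[T_27 | X_0 = 27] = 49

The chain cycles deterministically, so starting at state 27 it returns in exactly 49 steps. Equivalently, the stationary distribution is uniform π_j = 1/49 for every state j, so by Kac's formula E[T_27] = 1/π_27 = 49.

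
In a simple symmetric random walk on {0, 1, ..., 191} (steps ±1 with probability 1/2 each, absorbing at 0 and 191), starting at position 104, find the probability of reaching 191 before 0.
P(hit 191 before 0) = 104/191

Let u_k = P(hit 191 before 0 | start at k). Then u_0 = 0, u_191 = 1, and u_k = u_{k-1}/2 + u_{k+1}/2 for 1 ≤ k ≤ 190. This harmonic recurrence is solved by u_k = k/191, giving u_104 = 104/191.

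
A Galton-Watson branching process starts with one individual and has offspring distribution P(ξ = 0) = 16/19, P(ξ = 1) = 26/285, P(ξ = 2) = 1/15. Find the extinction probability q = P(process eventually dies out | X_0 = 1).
q = 1

Mean offspring μ = 0·16/19 + 1·26/285 + 2·1/15 = 64/285 ≤ 1. For μ ≤ 1 with offspring not concentrated at 1, the Galton-Watson process goes extinct almost surely, so q = 1.
(Algebraic check: The pgf is f(s) = 16/19 + 26/285·s + 1/15·s². The extinction probability q is the smallest fixed point of f in [0, 1]. Setting s = f(s):
  1/15·s² + (26/285 − 1)·s + 16/19 = 0
  1/15·s² − (16/19 + 1/15)·s + 16/19 = 0
which factors as (s − 1)·(1/15·s − 16/19) = 0, giving roots s = 1 and s = (16/19)/(1/15) = 240/19. Since 240/19 ≥ 1, the smallest root in [0, 1] is s = 1.)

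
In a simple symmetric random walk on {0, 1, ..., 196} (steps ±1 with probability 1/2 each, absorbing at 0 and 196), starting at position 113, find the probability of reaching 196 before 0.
P(hit 196 before 0) = 113/196

Let u_k = P(hit 196 before 0 | start at k). Then u_0 = 0, u_196 = 1, and u_k = u_{k-1}/2 + u_{k+1}/2 for 1 ≤ k ≤ 195. This harmonic recurrence is solved by u_k = k/196, giving u_113 = 113/196.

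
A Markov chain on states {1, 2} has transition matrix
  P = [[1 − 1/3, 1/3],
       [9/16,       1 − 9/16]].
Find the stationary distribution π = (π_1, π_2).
π_1 = 27/43, π_2 = 16/43

Solve πP = π with π_1 + π_2 = 1. From πP = π: π_1 · (1 − 1/3) + π_2 · 9/16 = π_1 ⇒ π_2 · 9/16 = π_1 · 1/3 ⇒ π_2/π_1 = (1/3)/(9/16) = 16/27. Together with π_1 + π_2 = 1:
  π_1 = (9/16)/(1/3 + 9/16) = (9/16)/(43/48) = 27/43,
  π_2 = (1/3)/(1/3 + 9/16) = (1/3)/(43/48) = 16/43.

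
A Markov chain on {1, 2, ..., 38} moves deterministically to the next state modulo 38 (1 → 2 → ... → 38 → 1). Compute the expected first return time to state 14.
E[T_14 | X_0 = 14] = 38

The chain cycles deterministically, so starting at state 14 it returns in exactly 38 steps. Equivalently, the stationary distribution is uniform π_j = 1/38 for every state j, so by Kac's formula E[T_14] = 1/π_14 = 38.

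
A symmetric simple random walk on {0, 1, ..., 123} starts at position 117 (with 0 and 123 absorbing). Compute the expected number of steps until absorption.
E[τ | X_0 = 117] = 702

Let v_k = E[τ | X_0 = k]. Boundary: v_0 = v_123 = 0. Recurrence: v_k = 1 + (v_{k-1} + v_{k+1})/2 for 1 ≤ k ≤ 122. The particular solution to v_k − (v_{k-1} + v_{k+1})/2 = 1 is v_k = −k^2. Adding homogeneous solution A + B k and matching boundaries gives v_k = k (123 − k). Substituting k = 117: v_117 = 117 · 6 = 702.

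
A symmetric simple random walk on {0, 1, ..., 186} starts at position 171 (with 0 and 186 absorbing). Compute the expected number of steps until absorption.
E[τ | X_0 = 171] = 2565

Let v_k = E[τ | X_0 = k]. Boundary: v_0 = v_186 = 0. Recurrence: v_k = 1 + (v_{k-1} + v_{k+1})/2 for 1 ≤ k ≤ 185. The particular solution to v_k − (v_{k-1} + v_{k+1})/2 = 1 is v_k = −k^2. Adding homogeneous solution A + B k and matching boundaries gives v_k = k (186 − k). Substituting k = 171: v_171 = 171 · 15 = 2565.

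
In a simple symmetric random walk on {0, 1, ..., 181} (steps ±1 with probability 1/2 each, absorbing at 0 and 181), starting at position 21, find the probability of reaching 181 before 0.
P(hit 181 before 0) = 21/181

Let u_k = P(hit 181 before 0 | start at k). Then u_0 = 0, u_181 = 1, and u_k = u_{k-1}/2 + u_{k+1}/2 for 1 ≤ k ≤ 180. This harmonic recurrence is solved by u_k = k/181, giving u_21 = 21/181.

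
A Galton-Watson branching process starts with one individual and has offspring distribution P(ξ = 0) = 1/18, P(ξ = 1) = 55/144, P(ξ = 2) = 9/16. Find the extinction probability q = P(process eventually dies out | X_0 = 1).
q = 8/81

The pgf is f(s) = 1/18 + 55/144·s + 9/16·s². The extinction probability q is the smallest fixed point of f in [0, 1]. Setting s = f(s):
  9/16·s² + (55/144 − 1)·s + 1/18 = 0
  9/16·s² − (1/18 + 9/16)·s + 1/18 = 0
which factors as (s − 1)·(9/16·s − 1/18) = 0, giving roots s = 1 and s = (1/18)/(9/16) = 8/81.
Mean offspring μ = 55/144 + 2·9/16 = 217/144 > 1 (supercritical), so q < 1. The extinction probability is the smaller root: q = (1/18)/(9/16) = 8/81.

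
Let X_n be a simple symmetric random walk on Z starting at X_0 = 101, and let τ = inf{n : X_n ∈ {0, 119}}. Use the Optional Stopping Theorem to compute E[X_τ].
E[X_τ] = 101

X_n is a martingale and τ is a bounded-mean stopping time (indeed τ is finite a.s. with bounded expectation since the walk is in a bounded region). By the OST, E[X_τ] = E[X_0] = 101. Equivalently: E[X_τ] = 119 · P(hit 119 first) + 0 · P(hit 0 first) = 119 · (101/119) = 101.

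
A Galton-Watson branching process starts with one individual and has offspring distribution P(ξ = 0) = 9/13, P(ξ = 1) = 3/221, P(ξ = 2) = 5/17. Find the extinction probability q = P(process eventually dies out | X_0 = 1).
q = 1

Mean offspring μ = 0·9/13 + 1·3/221 + 2·5/17 = 133/221 ≤ 1. For μ ≤ 1 with offspring not concentrated at 1, the Galton-Watson process goes extinct almost surely, so q = 1.
(Algebraic check: The pgf is f(s) = 9/13 + 3/221·s + 5/17·s². The extinction probability q is the smallest fixed point of f in [0, 1]. Setting s = f(s):
  5/17·s² + (3/221 − 1)·s + 9/13 = 0
  5/17·s² − (9/13 + 5/17)·s + 9/13 = 0
which factors as (s − 1)·(5/17·s − 9/13) = 0, giving roots s = 1 and s = (9/13)/(5/17) = 153/65. Since 153/65 ≥ 1, the smallest root in [0, 1] is s = 1.)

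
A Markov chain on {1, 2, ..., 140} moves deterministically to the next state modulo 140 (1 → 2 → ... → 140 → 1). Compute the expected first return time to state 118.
E[T_118 | X_0 = 118] = 140

The chain cycles deterministically, so starting at state 118 it returns in exactly 140 steps. Equivalently, the stationary distribution is uniform π_j = 1/140 for every state j, so by Kac's formula E[T_118] = 1/π_118 = 140.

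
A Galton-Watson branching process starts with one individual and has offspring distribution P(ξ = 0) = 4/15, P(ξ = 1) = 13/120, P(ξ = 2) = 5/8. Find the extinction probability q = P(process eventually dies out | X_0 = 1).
q = 32/75

The pgf is f(s) = 4/15 + 13/120·s + 5/8·s². The extinction probability q is the smallest fixed point of f in [0, 1]. Setting s = f(s):
  5/8·s² + (13/120 − 1)·s + 4/15 = 0
  5/8·s² − (4/15 + 5/8)·s + 4/15 = 0
which factors as (s − 1)·(5/8·s − 4/15) = 0, giving roots s = 1 and s = (4/15)/(5/8) = 32/75.
Mean offspring μ = 13/120 + 2·5/8 = 163/120 > 1 (supercritical), so q < 1. The extinction probability is the smaller root: q = (4/15)/(5/8) = 32/75.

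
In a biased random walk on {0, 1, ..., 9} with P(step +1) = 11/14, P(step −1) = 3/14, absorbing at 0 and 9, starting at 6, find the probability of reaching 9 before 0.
P(hit 9 before 0) = (1 − (3/11)^6) / (1 − (3/11)^9) = 1807498/1808227

Let u_k denote P(reach 9 before 0 | start at k). Boundary: u_0 = 0, u_9 = 1. Recurrence: u_k = 11/14·u_{k+1} + 3/14·u_{k-1} for 1 ≤ k ≤ 8. Try u_k = A + B·r^k with r = q/p = (3/14)/(11/14) = 3/11. Substitution satisfies the recurrence; boundary conditions give:
  u_k = (1 − r^k) / (1 − r^N) = (1 − (3/11)^6) / (1 − (3/11)^9) = 1807498/1808227.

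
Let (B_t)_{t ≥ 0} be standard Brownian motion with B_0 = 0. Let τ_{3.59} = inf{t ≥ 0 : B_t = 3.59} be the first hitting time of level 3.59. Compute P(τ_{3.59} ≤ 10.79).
P(τ_{3.59} ≤ 10.79) = 2(1 − Φ(3.59/√10.79)) = 2(1 − Φ(1.0929)) ≈ 0.2744

By the reflection principle for standard BM, P(τ_b ≤ t) = 2 · P(B_t ≥ b). Since B_t ~ N(0, t), P(B_t ≥ 3.59) = 1 − Φ(3.59/√t) = 1 − Φ(3.59/√10.79) = 1 − Φ(1.0929) ≈ 0.13722. Doubling: P(τ_{3.59} ≤ 10.79) ≈ 2 · 0.13722 = 0.27444 ≈ 0.2744.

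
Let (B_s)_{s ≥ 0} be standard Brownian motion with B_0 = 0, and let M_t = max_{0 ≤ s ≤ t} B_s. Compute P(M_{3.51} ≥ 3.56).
P(M_{3.51} ≥ 3.56) = 2·P(B_{3.51} ≥ 3.56) = 2(1 − Φ(3.56/√3.51)) ≈ 0.0574

By the reflection principle for Brownian motion, P(M_t ≥ a) = 2 · P(B_t ≥ a) for a ≥ 0. Since B_t ~ N(0, t), P(B_t ≥ 3.56) = 1 − Φ(3.56/√t) = 1 − Φ(3.56/√3.51) = 1 − Φ(1.9002). So
  P(M_{3.51} ≥ 3.56) = 2(1 − Φ(1.9002)) ≈ 0.0574.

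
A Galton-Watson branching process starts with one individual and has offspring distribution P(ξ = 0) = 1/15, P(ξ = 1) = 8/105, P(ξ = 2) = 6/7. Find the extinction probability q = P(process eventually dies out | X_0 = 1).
q = 7/90

The pgf is f(s) = 1/15 + 8/105·s + 6/7·s². The extinction probability q is the smallest fixed point of f in [0, 1]. Setting s = f(s):
  6/7·s² + (8/105 − 1)·s + 1/15 = 0
  6/7·s² − (1/15 + 6/7)·s + 1/15 = 0
which factors as (s − 1)·(6/7·s − 1/15) = 0, giving roots s = 1 and s = (1/15)/(6/7) = 7/90.
Mean offspring μ = 8/105 + 2·6/7 = 188/105 > 1 (supercritical), so q < 1. The extinction probability is the smaller root: q = (1/15)/(6/7) = 7/90.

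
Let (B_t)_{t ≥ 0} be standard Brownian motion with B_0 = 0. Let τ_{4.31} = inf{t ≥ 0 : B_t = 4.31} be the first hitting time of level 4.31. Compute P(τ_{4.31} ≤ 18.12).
P(τ_{4.31} ≤ 18.12) = 2(1 − Φ(4.31/√18.12)) = 2(1 − Φ(1.0125)) ≈ 0.3113

By the reflection principle for standard BM, P(τ_b ≤ t) = 2 · P(B_t ≥ b). Since B_t ~ N(0, t), P(B_t ≥ 4.31) = 1 − Φ(4.31/√t) = 1 − Φ(4.31/√18.12) = 1 − Φ(1.0125) ≈ 0.15565. Doubling: P(τ_{4.31} ≤ 18.12) ≈ 2 · 0.15565 = 0.31130 ≈ 0.3113.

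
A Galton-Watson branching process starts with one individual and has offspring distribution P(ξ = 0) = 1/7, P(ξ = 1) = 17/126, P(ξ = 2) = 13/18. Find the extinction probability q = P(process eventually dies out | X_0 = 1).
q = 18/91

The pgf is f(s) = 1/7 + 17/126·s + 13/18·s². The extinction probability q is the smallest fixed point of f in [0, 1]. Setting s = f(s):
  13/18·s² + (17/126 − 1)·s + 1/7 = 0
  13/18·s² − (1/7 + 13/18)·s + 1/7 = 0
which factors as (s − 1)·(13/18·s − 1/7) = 0, giving roots s = 1 and s = (1/7)/(13/18) = 18/91.
Mean offspring μ = 17/126 + 2·13/18 = 199/126 > 1 (supercritical), so q < 1. The extinction probability is the smaller root: q = (1/7)/(13/18) = 18/91.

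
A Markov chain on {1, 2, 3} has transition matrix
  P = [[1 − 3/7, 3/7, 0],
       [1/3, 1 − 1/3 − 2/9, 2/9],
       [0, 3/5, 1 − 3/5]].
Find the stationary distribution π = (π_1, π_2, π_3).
π = (21/58, 27/58, 5/29)

This is a birth-death chain on three states, which satisfies detailed balance: π_1 · P_{12} = π_2 · P_{21} and π_2 · P_{23} = π_3 · P_{32}.
From π_1 · 3/7 = π_2 · 1/3: π_2/π_1 = (3/7)/(1/3) = 9/7.
From π_2 · 2/9 = π_3 · 3/5: π_3/π_2 = (2/9)/(3/5) = 10/27.
Take π_1 proportional to 1; then unnormalized π = (1, 9/7, 10/21). Normalize by dividing by the sum 58/21:
  π = (21/58, 27/58, 5/29).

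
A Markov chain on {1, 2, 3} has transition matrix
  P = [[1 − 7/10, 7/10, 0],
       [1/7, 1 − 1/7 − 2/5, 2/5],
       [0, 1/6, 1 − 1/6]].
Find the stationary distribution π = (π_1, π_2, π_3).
π = (50/883, 245/883, 588/883)

This is a birth-death chain on three states, which satisfies detailed balance: π_1 · P_{12} = π_2 · P_{21} and π_2 · P_{23} = π_3 · P_{32}.
From π_1 · 7/10 = π_2 · 1/7: π_2/π_1 = (7/10)/(1/7) = 49/10.
From π_2 · 2/5 = π_3 · 1/6: π_3/π_2 = (2/5)/(1/6) = 12/5.
Take π_1 proportional to 1; then unnormalized π = (1, 49/10, 294/25). Normalize by dividing by the sum 883/50:
  π = (50/883, 245/883, 588/883).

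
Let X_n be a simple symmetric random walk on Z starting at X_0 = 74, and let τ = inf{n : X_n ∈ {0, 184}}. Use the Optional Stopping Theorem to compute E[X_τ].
E[X_τ] = 74

X_n is a martingale and τ is a bounded-mean stopping time (indeed τ is finite a.s. with bounded expectation since the walk is in a bounded region). By the OST, E[X_τ] = E[X_0] = 74. Equivalently: E[X_τ] = 184 · P(hit 184 first) + 0 · P(hit 0 first) = 184 · (74/184) = 74.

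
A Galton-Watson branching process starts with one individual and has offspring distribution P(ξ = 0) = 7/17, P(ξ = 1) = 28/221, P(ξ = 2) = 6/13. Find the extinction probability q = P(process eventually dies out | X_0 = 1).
q = 91/102

The pgf is f(s) = 7/17 + 28/221·s + 6/13·s². The extinction probability q is the smallest fixed point of f in [0, 1]. Setting s = f(s):
  6/13·s² + (28/221 − 1)·s + 7/17 = 0
  6/13·s² − (7/17 + 6/13)·s + 7/17 = 0
which factors as (s − 1)·(6/13·s − 7/17) = 0, giving roots s = 1 and s = (7/17)/(6/13) = 91/102.
Mean offspring μ = 28/221 + 2·6/13 = 232/221 > 1 (supercritical), so q < 1. The extinction probability is the smaller root: q = (7/17)/(6/13) = 91/102.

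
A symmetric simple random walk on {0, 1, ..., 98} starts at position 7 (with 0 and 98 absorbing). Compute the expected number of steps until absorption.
E[τ | X_0 = 7] = 637

Let v_k = E[τ | X_0 = k]. Boundary: v_0 = v_98 = 0. Recurrence: v_k = 1 + (v_{k-1} + v_{k+1})/2 for 1 ≤ k ≤ 97. The particular solution to v_k − (v_{k-1} + v_{k+1})/2 = 1 is v_k = −k^2. Adding homogeneous solution A + B k and matching boundaries gives v_k = k (98 − k). Substituting k = 7: v_7 = 7 · 91 = 637.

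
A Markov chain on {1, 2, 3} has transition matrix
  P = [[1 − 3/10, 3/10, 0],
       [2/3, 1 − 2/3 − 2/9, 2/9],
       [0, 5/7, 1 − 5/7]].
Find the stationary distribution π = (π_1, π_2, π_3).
π = (100/159, 15/53, 14/159)

This is a birth-death chain on three states, which satisfies detailed balance: π_1 · P_{12} = π_2 · P_{21} and π_2 · P_{23} = π_3 · P_{32}.
From π_1 · 3/10 = π_2 · 2/3: π_2/π_1 = (3/10)/(2/3) = 9/20.
From π_2 · 2/9 = π_3 · 5/7: π_3/π_2 = (2/9)/(5/7) = 14/45.
Take π_1 proportional to 1; then unnormalized π = (1, 9/20, 7/50). Normalize by dividing by the sum 159/100:
  π = (100/159, 15/53, 14/159).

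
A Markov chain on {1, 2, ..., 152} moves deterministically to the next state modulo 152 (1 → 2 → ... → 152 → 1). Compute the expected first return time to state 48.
E[T_48 | X_0 = 48] = 152

The chain cycles deterministically, so starting at state 48 it returns in exactly 152 steps. Equivalently, the stationary distribution is uniform π_j = 1/152 for every state j, so by Kac's formula E[T_48] = 1/π_48 = 152.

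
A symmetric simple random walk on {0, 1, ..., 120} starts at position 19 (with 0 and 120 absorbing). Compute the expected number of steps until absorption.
E[τ | X_0 = 19] = 1919

Let v_k = E[τ | X_0 = k]. Boundary: v_0 = v_120 = 0. Recurrence: v_k = 1 + (v_{k-1} + v_{k+1})/2 for 1 ≤ k ≤ 119. The particular solution to v_k − (v_{k-1} + v_{k+1})/2 = 1 is v_k = −k^2. Adding homogeneous solution A + B k and matching boundaries gives v_k = k (120 − k). Substituting k = 19: v_19 = 19 · 101 = 1919.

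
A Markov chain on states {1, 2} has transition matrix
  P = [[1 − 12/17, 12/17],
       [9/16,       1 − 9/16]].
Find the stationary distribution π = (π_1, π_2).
π_1 = 51/115, π_2 = 64/115

Solve πP = π with π_1 + π_2 = 1. From πP = π: π_1 · (1 − 12/17) + π_2 · 9/16 = π_1 ⇒ π_2 · 9/16 = π_1 · 12/17 ⇒ π_2/π_1 = (12/17)/(9/16) = 64/51. Together with π_1 + π_2 = 1:
  π_1 = (9/16)/(12/17 + 9/16) = (9/16)/(345/272) = 51/115,
  π_2 = (12/17)/(12/17 + 9/16) = (12/17)/(345/272) = 64/115.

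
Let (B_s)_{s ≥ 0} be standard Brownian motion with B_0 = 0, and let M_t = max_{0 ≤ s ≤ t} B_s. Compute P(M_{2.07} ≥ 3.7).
P(M_{2.07} ≥ 3.7) = 2·P(B_{2.07} ≥ 3.7) = 2(1 − Φ(3.7/√2.07)) ≈ 0.0101

By the reflection principle for Brownian motion, P(M_t ≥ a) = 2 · P(B_t ≥ a) for a ≥ 0. Since B_t ~ N(0, t), P(B_t ≥ 3.7) = 1 − Φ(3.7/√t) = 1 − Φ(3.7/√2.07) = 1 − Φ(2.5717). So
  P(M_{2.07} ≥ 3.7) = 2(1 − Φ(2.5717)) ≈ 0.0101.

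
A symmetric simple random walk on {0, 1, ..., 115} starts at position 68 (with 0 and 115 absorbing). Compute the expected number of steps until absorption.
E[τ | X_0 = 68] = 3196

Let v_k = E[τ | X_0 = k]. Boundary: v_0 = v_115 = 0. Recurrence: v_k = 1 + (v_{k-1} + v_{k+1})/2 for 1 ≤ k ≤ 114. The particular solution to v_k − (v_{k-1} + v_{k+1})/2 = 1 is v_k = −k^2. Adding homogeneous solution A + B k and matching boundaries gives v_k = k (115 − k). Substituting k = 68: v_68 = 68 · 47 = 3196.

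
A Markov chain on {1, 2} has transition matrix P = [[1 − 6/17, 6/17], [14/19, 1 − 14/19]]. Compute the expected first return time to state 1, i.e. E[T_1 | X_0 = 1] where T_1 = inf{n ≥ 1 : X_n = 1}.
E[T_1 | X_0 = 1] = 1/π_1 = 176/119

For an irreducible recurrent Markov chain with stationary distribution π, E[T_i | X_0 = i] = 1/π_i (Kac's formula). Here π_1 = (14/19)/(6/17 + 14/19) = (14/19)/(352/323) = 119/176, so E[T_1 | X_0 = 1] = 1/π_1 = (6/17 + 14/19)/(14/19) = (352/323)/(14/19) = 176/119.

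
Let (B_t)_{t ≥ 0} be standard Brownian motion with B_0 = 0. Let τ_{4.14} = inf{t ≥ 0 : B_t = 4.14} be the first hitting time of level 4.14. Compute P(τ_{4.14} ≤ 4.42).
P(τ_{4.14} ≤ 4.42) = 2(1 − Φ(4.14/√4.42)) = 2(1 − Φ(1.9692)) ≈ 0.0489

By the reflection principle for standard BM, P(τ_b ≤ t) = 2 · P(B_t ≥ b). Since B_t ~ N(0, t), P(B_t ≥ 4.14) = 1 − Φ(4.14/√t) = 1 − Φ(4.14/√4.42) = 1 − Φ(1.9692) ≈ 0.02447. Doubling: P(τ_{4.14} ≤ 4.42) ≈ 2 · 0.02447 = 0.04894 ≈ 0.0489.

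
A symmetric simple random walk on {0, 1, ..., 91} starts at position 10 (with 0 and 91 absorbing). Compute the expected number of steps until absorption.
E[τ | X_0 = 10] = 810

Let v_k = E[τ | X_0 = k]. Boundary: v_0 = v_91 = 0. Recurrence: v_k = 1 + (v_{k-1} + v_{k+1})/2 for 1 ≤ k ≤ 90. The particular solution to v_k − (v_{k-1} + v_{k+1})/2 = 1 is v_k = −k^2. Adding homogeneous solution A + B k and matching boundaries gives v_k = k (91 − k). Substituting k = 10: v_10 = 10 · 81 = 810.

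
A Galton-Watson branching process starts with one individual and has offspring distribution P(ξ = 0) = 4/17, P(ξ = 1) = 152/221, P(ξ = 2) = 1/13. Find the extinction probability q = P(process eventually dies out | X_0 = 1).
q = 1

Mean offspring μ = 0·4/17 + 1·152/221 + 2·1/13 = 186/221 ≤ 1. For μ ≤ 1 with offspring not concentrated at 1, the Galton-Watson process goes extinct almost surely, so q = 1.
(Algebraic check: The pgf is f(s) = 4/17 + 152/221·s + 1/13·s². The extinction probability q is the smallest fixed point of f in [0, 1]. Setting s = f(s):
  1/13·s² + (152/221 − 1)·s + 4/17 = 0
  1/13·s² − (4/17 + 1/13)·s + 4/17 = 0
which factors as (s − 1)·(1/13·s − 4/17) = 0, giving roots s = 1 and s = (4/17)/(1/13) = 52/17. Since 52/17 ≥ 1, the smallest root in [0, 1] is s = 1.)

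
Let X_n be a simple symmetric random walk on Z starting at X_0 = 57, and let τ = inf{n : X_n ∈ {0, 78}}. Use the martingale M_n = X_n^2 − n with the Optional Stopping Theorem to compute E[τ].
E[τ] = 1197

M_n = X_n^2 − n is a martingale (since E[X_{n+1}^2 | F_n] = X_n^2 + 1). By OST (τ has finite mean in a bounded region), E[M_τ] = E[M_0] = X_0^2 − 0 = 57^2 = 3249. Also E[M_τ] = E[X_τ^2] − E[τ]. The walk exits at 0 or 78, with P(hit 78 first) = 57/78, so E[X_τ^2] = 78^2 · 57/78 + 0 = 4446. Thus E[τ] = E[X_τ^2] − E[M_τ] = 4446 − 3249 = 1197 = 57(78 − 57) = 1197.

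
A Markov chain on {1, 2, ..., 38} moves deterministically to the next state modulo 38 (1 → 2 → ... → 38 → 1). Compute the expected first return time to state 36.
E[T_36 | X_0 = 36] = 38

The chain cycles deterministically, so starting at state 36 it returns in exactly 38 steps. Equivalently, the stationary distribution is uniform π_j = 1/38 for every state j, so by Kac's formula E[T_36] = 1/π_36 = 38.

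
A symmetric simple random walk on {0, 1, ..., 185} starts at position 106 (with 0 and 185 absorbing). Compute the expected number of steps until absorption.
E[τ | X_0 = 106] = 8374

Let v_k = E[τ | X_0 = k]. Boundary: v_0 = v_185 = 0. Recurrence: v_k = 1 + (v_{k-1} + v_{k+1})/2 for 1 ≤ k ≤ 184. The particular solution to v_k − (v_{k-1} + v_{k+1})/2 = 1 is v_k = −k^2. Adding homogeneous solution A + B k and matching boundaries gives v_k = k (185 − k). Substituting k = 106: v_106 = 106 · 79 = 8374.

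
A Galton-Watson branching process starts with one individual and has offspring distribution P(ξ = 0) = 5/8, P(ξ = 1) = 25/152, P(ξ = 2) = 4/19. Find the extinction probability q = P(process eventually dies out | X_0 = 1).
q = 1

Mean offspring μ = 0·5/8 + 1·25/152 + 2·4/19 = 89/152 ≤ 1. For μ ≤ 1 with offspring not concentrated at 1, the Galton-Watson process goes extinct almost surely, so q = 1.
(Algebraic check: The pgf is f(s) = 5/8 + 25/152·s + 4/19·s². The extinction probability q is the smallest fixed point of f in [0, 1]. Setting s = f(s):
  4/19·s² + (25/152 − 1)·s + 5/8 = 0
  4/19·s² − (5/8 + 4/19)·s + 5/8 = 0
which factors as (s − 1)·(4/19·s − 5/8) = 0, giving roots s = 1 and s = (5/8)/(4/19) = 95/32. Since 95/32 ≥ 1, the smallest root in [0, 1] is s = 1.)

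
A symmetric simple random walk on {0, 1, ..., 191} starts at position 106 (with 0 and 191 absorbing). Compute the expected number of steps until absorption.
E[τ | X_0 = 106] = 9010

Let v_k = E[τ | X_0 = k]. Boundary: v_0 = v_191 = 0. Recurrence: v_k = 1 + (v_{k-1} + v_{k+1})/2 for 1 ≤ k ≤ 190. The particular solution to v_k − (v_{k-1} + v_{k+1})/2 = 1 is v_k = −k^2. Adding homogeneous solution A + B k and matching boundaries gives v_k = k (191 − k). Substituting k = 106: v_106 = 106 · 85 = 9010.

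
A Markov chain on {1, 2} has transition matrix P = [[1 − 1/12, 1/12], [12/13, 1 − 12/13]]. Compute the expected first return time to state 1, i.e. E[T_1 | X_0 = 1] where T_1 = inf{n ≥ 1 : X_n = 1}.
E[T_1 | X_0 = 1] = 1/π_1 = 157/144

For an irreducible recurrent Markov chain with stationary distribution π, E[T_i | X_0 = i] = 1/π_i (Kac's formula). Here π_1 = (12/13)/(1/12 + 12/13) = (12/13)/(157/156) = 144/157, so E[T_1 | X_0 = 1] = 1/π_1 = (1/12 + 12/13)/(12/13) = (157/156)/(12/13) = 157/144.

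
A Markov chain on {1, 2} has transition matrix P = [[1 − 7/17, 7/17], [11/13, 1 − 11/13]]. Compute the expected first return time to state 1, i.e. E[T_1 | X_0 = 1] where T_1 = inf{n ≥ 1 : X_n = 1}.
E[T_1 | X_0 = 1] = 1/π_1 = 278/187

For an irreducible recurrent Markov chain with stationary distribution π, E[T_i | X_0 = i] = 1/π_i (Kac's formula). Here π_1 = (11/13)/(7/17 + 11/13) = (11/13)/(278/221) = 187/278, so E[T_1 | X_0 = 1] = 1/π_1 = (7/17 + 11/13)/(11/13) = (278/221)/(11/13) = 278/187.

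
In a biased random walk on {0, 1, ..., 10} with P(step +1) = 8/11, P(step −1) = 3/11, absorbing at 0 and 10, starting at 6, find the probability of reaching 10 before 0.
P(hit 10 before 0) = (1 − (3/8)^6) / (1 − (3/8)^10) = 19468288/19521505

Let u_k denote P(reach 10 before 0 | start at k). Boundary: u_0 = 0, u_10 = 1. Recurrence: u_k = 8/11·u_{k+1} + 3/11·u_{k-1} for 1 ≤ k ≤ 9. Try u_k = A + B·r^k with r = q/p = (3/11)/(8/11) = 3/8. Substitution satisfies the recurrence; boundary conditions give:
  u_k = (1 − r^k) / (1 − r^N) = (1 − (3/8)^6) / (1 − (3/8)^10) = 19468288/19521505.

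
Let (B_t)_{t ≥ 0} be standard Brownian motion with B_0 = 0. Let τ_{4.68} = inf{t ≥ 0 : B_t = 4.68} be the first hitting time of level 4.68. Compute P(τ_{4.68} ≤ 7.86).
P(τ_{4.68} ≤ 7.86) = 2(1 − Φ(4.68/√7.86)) = 2(1 − Φ(1.6693)) ≈ 0.0951

By the reflection principle for standard BM, P(τ_b ≤ t) = 2 · P(B_t ≥ b). Since B_t ~ N(0, t), P(B_t ≥ 4.68) = 1 − Φ(4.68/√t) = 1 − Φ(4.68/√7.86) = 1 − Φ(1.6693) ≈ 0.04753. Doubling: P(τ_{4.68} ≤ 7.86) ≈ 2 · 0.04753 = 0.09506 ≈ 0.0951.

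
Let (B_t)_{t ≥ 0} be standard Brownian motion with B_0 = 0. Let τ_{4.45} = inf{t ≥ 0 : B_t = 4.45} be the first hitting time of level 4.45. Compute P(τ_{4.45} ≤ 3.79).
P(τ_{4.45} ≤ 3.79) = 2(1 − Φ(4.45/√3.79)) = 2(1 − Φ(2.2858)) ≈ 0.0223

By the reflection principle for standard BM, P(τ_b ≤ t) = 2 · P(B_t ≥ b). Since B_t ~ N(0, t), P(B_t ≥ 4.45) = 1 − Φ(4.45/√t) = 1 − Φ(4.45/√3.79) = 1 − Φ(2.2858) ≈ 0.01113. Doubling: P(τ_{4.45} ≤ 3.79) ≈ 2 · 0.01113 = 0.02226 ≈ 0.0223.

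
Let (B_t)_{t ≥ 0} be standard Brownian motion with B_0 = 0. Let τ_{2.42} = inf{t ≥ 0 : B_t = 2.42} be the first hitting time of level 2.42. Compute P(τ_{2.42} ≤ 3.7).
P(τ_{2.42} ≤ 3.7) = 2(1 − Φ(2.42/√3.7)) = 2(1 − Φ(1.2581)) ≈ 0.2084

By the reflection principle for standard BM, P(τ_b ≤ t) = 2 · P(B_t ≥ b). Since B_t ~ N(0, t), P(B_t ≥ 2.42) = 1 − Φ(2.42/√t) = 1 − Φ(2.42/√3.7) = 1 − Φ(1.2581) ≈ 0.10418. Doubling: P(τ_{2.42} ≤ 3.7) ≈ 2 · 0.10418 = 0.20836 ≈ 0.2084.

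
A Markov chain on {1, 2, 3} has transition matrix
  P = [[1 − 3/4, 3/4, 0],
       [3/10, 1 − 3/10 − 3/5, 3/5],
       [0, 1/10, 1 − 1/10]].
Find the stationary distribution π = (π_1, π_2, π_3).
π = (2/37, 5/37, 30/37)

This is a birth-death chain on three states, which satisfies detailed balance: π_1 · P_{12} = π_2 · P_{21} and π_2 · P_{23} = π_3 · P_{32}.
From π_1 · 3/4 = π_2 · 3/10: π_2/π_1 = (3/4)/(3/10) = 5/2.
From π_2 · 3/5 = π_3 · 1/10: π_3/π_2 = (3/5)/(1/10) = 6.
Take π_1 proportional to 1; then unnormalized π = (1, 5/2, 15). Normalize by dividing by the sum 37/2:
  π = (2/37, 5/37, 30/37).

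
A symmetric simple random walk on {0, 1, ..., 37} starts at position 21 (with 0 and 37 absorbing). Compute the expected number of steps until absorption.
E[τ | X_0 = 21] = 336

Let v_k = E[τ | X_0 = k]. Boundary: v_0 = v_37 = 0. Recurrence: v_k = 1 + (v_{k-1} + v_{k+1})/2 for 1 ≤ k ≤ 36. The particular solution to v_k − (v_{k-1} + v_{k+1})/2 = 1 is v_k = −k^2. Adding homogeneous solution A + B k and matching boundaries gives v_k = k (37 − k). Substituting k = 21: v_21 = 21 · 16 = 336.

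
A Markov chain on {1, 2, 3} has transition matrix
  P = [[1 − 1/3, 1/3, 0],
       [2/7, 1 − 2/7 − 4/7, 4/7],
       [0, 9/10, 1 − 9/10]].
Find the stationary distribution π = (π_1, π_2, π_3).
π = (54/157, 63/157, 40/157)

This is a birth-death chain on three states, which satisfies detailed balance: π_1 · P_{12} = π_2 · P_{21} and π_2 · P_{23} = π_3 · P_{32}.
From π_1 · 1/3 = π_2 · 2/7: π_2/π_1 = (1/3)/(2/7) = 7/6.
From π_2 · 4/7 = π_3 · 9/10: π_3/π_2 = (4/7)/(9/10) = 40/63.
Take π_1 proportional to 1; then unnormalized π = (1, 7/6, 20/27). Normalize by dividing by the sum 157/54:
  π = (54/157, 63/157, 40/157).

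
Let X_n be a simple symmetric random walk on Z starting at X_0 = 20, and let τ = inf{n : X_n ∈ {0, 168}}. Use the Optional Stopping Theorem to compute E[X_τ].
E[X_τ] = 20

X_n is a martingale and τ is a bounded-mean stopping time (indeed τ is finite a.s. with bounded expectation since the walk is in a bounded region). By the OST, E[X_τ] = E[X_0] = 20. Equivalently: E[X_τ] = 168 · P(hit 168 first) + 0 · P(hit 0 first) = 168 · (20/168) = 20.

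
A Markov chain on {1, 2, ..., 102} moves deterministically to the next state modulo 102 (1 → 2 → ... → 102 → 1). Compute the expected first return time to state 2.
E[T_2 | X_0 = 2] = 102

The chain cycles deterministically, so starting at state 2 it returns in exactly 102 steps. Equivalently, the stationary distribution is uniform π_j = 1/102 for every state j, so by Kac's formula E[T_2] = 1/π_2 = 102.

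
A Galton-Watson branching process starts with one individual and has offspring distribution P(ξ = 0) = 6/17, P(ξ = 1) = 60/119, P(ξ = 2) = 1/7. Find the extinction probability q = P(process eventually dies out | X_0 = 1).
q = 1

Mean offspring μ = 0·6/17 + 1·60/119 + 2·1/7 = 94/119 ≤ 1. For μ ≤ 1 with offspring not concentrated at 1, the Galton-Watson process goes extinct almost surely, so q = 1.
(Algebraic check: The pgf is f(s) = 6/17 + 60/119·s + 1/7·s². The extinction probability q is the smallest fixed point of f in [0, 1]. Setting s = f(s):
  1/7·s² + (60/119 − 1)·s + 6/17 = 0
  1/7·s² − (6/17 + 1/7)·s + 6/17 = 0
which factors as (s − 1)·(1/7·s − 6/17) = 0, giving roots s = 1 and s = (6/17)/(1/7) = 42/17. Since 42/17 ≥ 1, the smallest root in [0, 1] is s = 1.)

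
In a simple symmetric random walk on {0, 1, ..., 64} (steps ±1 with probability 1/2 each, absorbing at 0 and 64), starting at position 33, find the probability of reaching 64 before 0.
P(hit 64 before 0) = 33/64

Let u_k = P(hit 64 before 0 | start at k). Then u_0 = 0, u_64 = 1, and u_k = u_{k-1}/2 + u_{k+1}/2 for 1 ≤ k ≤ 63. This harmonic recurrence is solved by u_k = k/64, giving u_33 = 33/64.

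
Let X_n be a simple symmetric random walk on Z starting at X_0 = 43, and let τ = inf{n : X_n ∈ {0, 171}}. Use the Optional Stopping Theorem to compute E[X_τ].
E[X_τ] = 43

X_n is a martingale and τ is a bounded-mean stopping time (indeed τ is finite a.s. with bounded expectation since the walk is in a bounded region). By the OST, E[X_τ] = E[X_0] = 43. Equivalently: E[X_τ] = 171 · P(hit 171 first) + 0 · P(hit 0 first) = 171 · (43/171) = 43.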